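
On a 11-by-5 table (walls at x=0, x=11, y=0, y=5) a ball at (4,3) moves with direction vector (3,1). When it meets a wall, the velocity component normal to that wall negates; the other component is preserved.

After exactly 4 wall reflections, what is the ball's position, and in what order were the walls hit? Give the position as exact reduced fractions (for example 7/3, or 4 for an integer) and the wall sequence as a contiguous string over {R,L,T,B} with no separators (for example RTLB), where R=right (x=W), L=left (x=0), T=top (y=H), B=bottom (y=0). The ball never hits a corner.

Final position: (3,0)
Wall sequence: TRLB

1. t=2 → T at (10,5); v=(3,-1)
2. t=1/3 → R at (11,14/3); v=(-3,-1)
3. t=11/3 → L at (0,1); v=(3,-1)
4. t=1 → B at (3,0); v=(3,1)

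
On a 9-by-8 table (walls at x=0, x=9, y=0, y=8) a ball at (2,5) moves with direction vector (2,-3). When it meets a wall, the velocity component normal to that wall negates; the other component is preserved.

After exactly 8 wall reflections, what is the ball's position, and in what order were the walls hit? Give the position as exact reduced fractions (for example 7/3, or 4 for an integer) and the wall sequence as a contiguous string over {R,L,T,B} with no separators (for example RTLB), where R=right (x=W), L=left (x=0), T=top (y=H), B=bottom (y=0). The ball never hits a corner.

1. t=5/3 → B at (16/3,0); v=(2,3)
2. t=11/6 → R at (9,11/2); v=(-2,3)
3. t=5/6 → T at (22/3,8); v=(-2,-3)
4. t=8/3 → B at (2,0); v=(-2,3)
5. t=1 → L at (0,3); v=(2,3)
6. t=5/3 → T at (10/3,8); v=(2,-3)
7. t=8/3 → B at (26/3,0); v=(2,3)
8. t=1/6 → R at (9,1/2); v=(-2,3)

Final position: (9,1/2)
Wall sequence: BRTBLTBR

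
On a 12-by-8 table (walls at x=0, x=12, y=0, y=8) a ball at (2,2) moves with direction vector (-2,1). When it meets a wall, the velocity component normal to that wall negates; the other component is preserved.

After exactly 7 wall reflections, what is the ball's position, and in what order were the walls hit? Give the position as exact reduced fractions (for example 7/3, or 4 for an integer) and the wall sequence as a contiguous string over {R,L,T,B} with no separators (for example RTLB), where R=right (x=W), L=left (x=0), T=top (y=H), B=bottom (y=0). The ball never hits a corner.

Final position: (6,8)
Wall sequence: LTRLBRT

1. t=1 → L at (0,3); v=(2,1)
2. t=5 → T at (10,8); v=(2,-1)
3. t=1 → R at (12,7); v=(-2,-1)
4. t=6 → L at (0,1); v=(2,-1)
5. t=1 → B at (2,0); v=(2,1)
6. t=5 → R at (12,5); v=(-2,1)
7. t=3 → T at (6,8); v=(-2,-1)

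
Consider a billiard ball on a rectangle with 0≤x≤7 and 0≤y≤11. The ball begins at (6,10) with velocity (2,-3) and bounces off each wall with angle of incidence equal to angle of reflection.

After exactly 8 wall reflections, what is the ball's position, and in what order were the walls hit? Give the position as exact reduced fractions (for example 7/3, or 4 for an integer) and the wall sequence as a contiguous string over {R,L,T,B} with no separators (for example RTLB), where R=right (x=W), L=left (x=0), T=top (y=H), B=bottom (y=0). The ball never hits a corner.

Final position: (20/3,11)
Wall sequence: RBLTRBLT

1. t=1/2 → R at (7,17/2); v=(-2,-3)
2. t=17/6 → B at (4/3,0); v=(-2,3)
3. t=2/3 → L at (0,2); v=(2,3)
4. t=3 → T at (6,11); v=(2,-3)
5. t=1/2 → R at (7,19/2); v=(-2,-3)
6. t=19/6 → B at (2/3,0); v=(-2,3)
7. t=1/3 → L at (0,1); v=(2,3)
8. t=10/3 → T at (20/3,11); v=(2,-3)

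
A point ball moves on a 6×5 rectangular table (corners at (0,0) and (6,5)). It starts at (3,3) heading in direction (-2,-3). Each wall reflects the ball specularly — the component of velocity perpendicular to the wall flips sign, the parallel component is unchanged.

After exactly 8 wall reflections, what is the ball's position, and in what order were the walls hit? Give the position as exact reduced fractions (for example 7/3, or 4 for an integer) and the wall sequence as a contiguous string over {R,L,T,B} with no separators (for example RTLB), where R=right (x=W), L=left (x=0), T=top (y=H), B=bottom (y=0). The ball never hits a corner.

Final position: (1/3,0)
Wall sequence: BLTBRTLB

1. t=1 → B at (1,0); v=(-2,3)
2. t=1/2 → L at (0,3/2); v=(2,3)
3. t=7/6 → T at (7/3,5); v=(2,-3)
4. t=5/3 → B at (17/3,0); v=(2,3)
5. t=1/6 → R at (6,1/2); v=(-2,3)
6. t=3/2 → T at (3,5); v=(-2,-3)
7. t=3/2 → L at (0,1/2); v=(2,-3)
8. t=1/6 → B at (1/3,0); v=(2,3)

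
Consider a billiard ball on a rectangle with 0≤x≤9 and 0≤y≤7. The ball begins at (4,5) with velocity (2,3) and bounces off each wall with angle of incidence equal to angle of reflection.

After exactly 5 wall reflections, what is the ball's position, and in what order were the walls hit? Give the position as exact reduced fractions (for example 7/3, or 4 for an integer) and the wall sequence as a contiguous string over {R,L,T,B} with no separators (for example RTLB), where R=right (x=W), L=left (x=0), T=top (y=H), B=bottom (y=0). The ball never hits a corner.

Final position: (0,2)
Wall sequence: TRBTL

1. t=2/3 → T at (16/3,7); v=(2,-3)
2. t=11/6 → R at (9,3/2); v=(-2,-3)
3. t=1/2 → B at (8,0); v=(-2,3)
4. t=7/3 → T at (10/3,7); v=(-2,-3)
5. t=5/3 → L at (0,2); v=(2,-3)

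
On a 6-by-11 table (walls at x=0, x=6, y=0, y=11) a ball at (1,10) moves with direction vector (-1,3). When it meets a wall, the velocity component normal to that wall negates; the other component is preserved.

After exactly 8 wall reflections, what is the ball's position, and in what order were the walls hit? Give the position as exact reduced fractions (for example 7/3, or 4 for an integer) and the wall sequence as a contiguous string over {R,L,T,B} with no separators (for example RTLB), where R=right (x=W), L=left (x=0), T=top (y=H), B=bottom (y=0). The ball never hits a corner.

1. t=1/3 → T at (2/3,11); v=(-1,-3)
2. t=2/3 → L at (0,9); v=(1,-3)
3. t=3 → B at (3,0); v=(1,3)
4. t=3 → R at (6,9); v=(-1,3)
5. t=2/3 → T at (16/3,11); v=(-1,-3)
6. t=11/3 → B at (5/3,0); v=(-1,3)
7. t=5/3 → L at (0,5); v=(1,3)
8. t=2 → T at (2,11); v=(1,-3)

Final position: (2,11)
Wall sequence: TLBRTBLT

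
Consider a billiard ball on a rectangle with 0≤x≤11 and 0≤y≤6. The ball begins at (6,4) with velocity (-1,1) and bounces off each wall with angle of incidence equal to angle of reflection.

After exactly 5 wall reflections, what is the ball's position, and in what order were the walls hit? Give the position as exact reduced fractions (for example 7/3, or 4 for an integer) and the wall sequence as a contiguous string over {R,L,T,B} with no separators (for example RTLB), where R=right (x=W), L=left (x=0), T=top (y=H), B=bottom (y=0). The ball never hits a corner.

1. t=2 → T at (4,6); v=(-1,-1)
2. t=4 → L at (0,2); v=(1,-1)
3. t=2 → B at (2,0); v=(1,1)
4. t=6 → T at (8,6); v=(1,-1)
5. t=3 → R at (11,3); v=(-1,-1)

Final position: (11,3)
Wall sequence: TLBTR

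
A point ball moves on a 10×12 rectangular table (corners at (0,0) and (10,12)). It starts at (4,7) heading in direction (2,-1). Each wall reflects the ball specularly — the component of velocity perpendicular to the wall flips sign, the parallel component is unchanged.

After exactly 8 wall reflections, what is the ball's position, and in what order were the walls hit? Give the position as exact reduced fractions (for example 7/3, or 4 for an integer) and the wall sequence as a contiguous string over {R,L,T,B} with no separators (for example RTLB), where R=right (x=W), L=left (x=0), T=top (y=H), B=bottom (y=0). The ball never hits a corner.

Final position: (0,3)
Wall sequence: RBLRLTRL

1. t=3 → R at (10,4); v=(-2,-1)
2. t=4 → B at (2,0); v=(-2,1)
3. t=1 → L at (0,1); v=(2,1)
4. t=5 → R at (10,6); v=(-2,1)
5. t=5 → L at (0,11); v=(2,1)
6. t=1 → T at (2,12); v=(2,-1)
7. t=4 → R at (10,8); v=(-2,-1)
8. t=5 → L at (0,3); v=(2,-1)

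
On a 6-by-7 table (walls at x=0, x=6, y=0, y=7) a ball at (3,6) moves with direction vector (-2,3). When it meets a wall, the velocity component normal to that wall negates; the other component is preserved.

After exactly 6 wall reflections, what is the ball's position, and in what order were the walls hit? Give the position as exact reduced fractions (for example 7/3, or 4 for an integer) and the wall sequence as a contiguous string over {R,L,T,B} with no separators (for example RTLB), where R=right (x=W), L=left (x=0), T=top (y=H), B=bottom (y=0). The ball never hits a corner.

1. t=1/3 → T at (7/3,7); v=(-2,-3)
2. t=7/6 → L at (0,7/2); v=(2,-3)
3. t=7/6 → B at (7/3,0); v=(2,3)
4. t=11/6 → R at (6,11/2); v=(-2,3)
5. t=1/2 → T at (5,7); v=(-2,-3)
6. t=7/3 → B at (1/3,0); v=(-2,3)

Final position: (1/3,0)
Wall sequence: TLBRTB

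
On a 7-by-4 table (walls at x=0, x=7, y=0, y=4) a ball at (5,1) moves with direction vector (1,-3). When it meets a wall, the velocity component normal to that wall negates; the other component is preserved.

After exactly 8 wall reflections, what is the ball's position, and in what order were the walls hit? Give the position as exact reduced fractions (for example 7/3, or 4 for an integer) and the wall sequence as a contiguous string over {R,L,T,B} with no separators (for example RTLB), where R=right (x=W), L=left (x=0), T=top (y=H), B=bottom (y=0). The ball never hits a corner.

1. t=1/3 → B at (16/3,0); v=(1,3)
2. t=4/3 → T at (20/3,4); v=(1,-3)
3. t=1/3 → R at (7,3); v=(-1,-3)
4. t=1 → B at (6,0); v=(-1,3)
5. t=4/3 → T at (14/3,4); v=(-1,-3)
6. t=4/3 → B at (10/3,0); v=(-1,3)
7. t=4/3 → T at (2,4); v=(-1,-3)
8. t=4/3 → B at (2/3,0); v=(-1,3)

Final position: (2/3,0)
Wall sequence: BTRBTBTB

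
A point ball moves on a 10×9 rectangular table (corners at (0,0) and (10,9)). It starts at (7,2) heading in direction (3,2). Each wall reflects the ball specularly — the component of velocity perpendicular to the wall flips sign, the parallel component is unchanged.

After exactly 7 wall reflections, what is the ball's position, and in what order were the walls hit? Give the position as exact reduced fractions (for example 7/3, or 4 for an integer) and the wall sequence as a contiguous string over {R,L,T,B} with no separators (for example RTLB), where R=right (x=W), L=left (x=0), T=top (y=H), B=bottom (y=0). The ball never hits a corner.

Final position: (9/2,9)
Wall sequence: RTLRBLT

1. t=1 → R at (10,4); v=(-3,2)
2. t=5/2 → T at (5/2,9); v=(-3,-2)
3. t=5/6 → L at (0,22/3); v=(3,-2)
4. t=10/3 → R at (10,2/3); v=(-3,-2)
5. t=1/3 → B at (9,0); v=(-3,2)
6. t=3 → L at (0,6); v=(3,2)
7. t=3/2 → T at (9/2,9); v=(3,-2)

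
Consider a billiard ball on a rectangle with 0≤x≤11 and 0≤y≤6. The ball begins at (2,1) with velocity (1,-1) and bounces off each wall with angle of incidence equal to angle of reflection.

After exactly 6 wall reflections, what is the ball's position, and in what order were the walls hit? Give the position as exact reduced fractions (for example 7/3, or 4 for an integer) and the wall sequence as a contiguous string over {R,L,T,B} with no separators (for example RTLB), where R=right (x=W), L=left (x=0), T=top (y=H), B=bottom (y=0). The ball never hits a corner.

Final position: (0,5)
Wall sequence: BTRBTL

1. t=1 → B at (3,0); v=(1,1)
2. t=6 → T at (9,6); v=(1,-1)
3. t=2 → R at (11,4); v=(-1,-1)
4. t=4 → B at (7,0); v=(-1,1)
5. t=6 → T at (1,6); v=(-1,-1)
6. t=1 → L at (0,5); v=(1,-1)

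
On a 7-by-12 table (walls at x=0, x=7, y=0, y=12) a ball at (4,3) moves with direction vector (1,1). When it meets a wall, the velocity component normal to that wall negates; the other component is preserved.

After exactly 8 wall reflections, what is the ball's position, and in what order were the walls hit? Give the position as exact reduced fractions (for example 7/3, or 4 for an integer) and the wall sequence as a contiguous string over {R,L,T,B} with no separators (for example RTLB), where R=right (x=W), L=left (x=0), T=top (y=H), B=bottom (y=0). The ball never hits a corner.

1. t=3 → R at (7,6); v=(-1,1)
2. t=6 → T at (1,12); v=(-1,-1)
3. t=1 → L at (0,11); v=(1,-1)
4. t=7 → R at (7,4); v=(-1,-1)
5. t=4 → B at (3,0); v=(-1,1)
6. t=3 → L at (0,3); v=(1,1)
7. t=7 → R at (7,10); v=(-1,1)
8. t=2 → T at (5,12); v=(-1,-1)

Final position: (5,12)
Wall sequence: RTLRBLRT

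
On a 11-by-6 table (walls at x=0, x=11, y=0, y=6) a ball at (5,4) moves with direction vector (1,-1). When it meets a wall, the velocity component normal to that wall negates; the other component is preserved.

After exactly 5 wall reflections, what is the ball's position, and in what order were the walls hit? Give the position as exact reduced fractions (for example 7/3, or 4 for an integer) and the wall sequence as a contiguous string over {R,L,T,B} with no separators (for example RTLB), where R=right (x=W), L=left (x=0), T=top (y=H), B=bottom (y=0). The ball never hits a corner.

Final position: (0,1)
Wall sequence: BRTBL

1. t=4 → B at (9,0); v=(1,1)
2. t=2 → R at (11,2); v=(-1,1)
3. t=4 → T at (7,6); v=(-1,-1)
4. t=6 → B at (1,0); v=(-1,1)
5. t=1 → L at (0,1); v=(1,1)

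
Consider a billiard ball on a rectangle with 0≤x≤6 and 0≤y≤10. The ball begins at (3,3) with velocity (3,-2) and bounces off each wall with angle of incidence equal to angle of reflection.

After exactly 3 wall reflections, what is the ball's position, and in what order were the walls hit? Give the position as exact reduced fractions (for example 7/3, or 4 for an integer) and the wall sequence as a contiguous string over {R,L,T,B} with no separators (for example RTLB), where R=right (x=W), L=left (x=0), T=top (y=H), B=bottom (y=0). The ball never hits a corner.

Final position: (0,3)
Wall sequence: RBL

1. t=1 → R at (6,1); v=(-3,-2)
2. t=1/2 → B at (9/2,0); v=(-3,2)
3. t=3/2 → L at (0,3); v=(3,2)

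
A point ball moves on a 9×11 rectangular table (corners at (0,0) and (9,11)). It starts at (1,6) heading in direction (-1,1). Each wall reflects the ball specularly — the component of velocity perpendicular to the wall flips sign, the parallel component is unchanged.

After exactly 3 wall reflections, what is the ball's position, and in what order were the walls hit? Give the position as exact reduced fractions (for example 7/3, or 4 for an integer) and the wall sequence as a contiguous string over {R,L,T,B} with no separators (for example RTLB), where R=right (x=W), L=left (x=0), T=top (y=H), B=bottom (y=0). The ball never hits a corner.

Final position: (9,6)
Wall sequence: LTR

1. t=1 → L at (0,7); v=(1,1)
2. t=4 → T at (4,11); v=(1,-1)
3. t=5 → R at (9,6); v=(-1,-1)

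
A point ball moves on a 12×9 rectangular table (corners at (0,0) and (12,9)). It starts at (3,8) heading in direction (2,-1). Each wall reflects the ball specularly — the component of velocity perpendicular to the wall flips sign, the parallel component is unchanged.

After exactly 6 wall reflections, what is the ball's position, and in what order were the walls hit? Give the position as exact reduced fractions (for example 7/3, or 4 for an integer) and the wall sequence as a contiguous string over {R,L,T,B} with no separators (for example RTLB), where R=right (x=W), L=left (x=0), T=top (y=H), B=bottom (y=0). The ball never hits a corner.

Final position: (0,7/2)
Wall sequence: RBLRTL

1. t=9/2 → R at (12,7/2); v=(-2,-1)
2. t=7/2 → B at (5,0); v=(-2,1)
3. t=5/2 → L at (0,5/2); v=(2,1)
4. t=6 → R at (12,17/2); v=(-2,1)
5. t=1/2 → T at (11,9); v=(-2,-1)
6. t=11/2 → L at (0,7/2); v=(2,-1)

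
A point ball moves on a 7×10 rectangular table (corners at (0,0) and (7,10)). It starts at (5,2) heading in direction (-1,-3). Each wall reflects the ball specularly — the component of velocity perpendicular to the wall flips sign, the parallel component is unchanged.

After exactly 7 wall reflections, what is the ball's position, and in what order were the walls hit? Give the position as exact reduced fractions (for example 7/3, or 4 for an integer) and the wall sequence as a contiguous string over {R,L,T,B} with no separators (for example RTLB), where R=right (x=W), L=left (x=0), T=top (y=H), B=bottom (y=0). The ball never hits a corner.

Final position: (5,0)
Wall sequence: BTLBTRB

1. t=2/3 → B at (13/3,0); v=(-1,3)
2. t=10/3 → T at (1,10); v=(-1,-3)
3. t=1 → L at (0,7); v=(1,-3)
4. t=7/3 → B at (7/3,0); v=(1,3)
5. t=10/3 → T at (17/3,10); v=(1,-3)
6. t=4/3 → R at (7,6); v=(-1,-3)
7. t=2 → B at (5,0); v=(-1,3)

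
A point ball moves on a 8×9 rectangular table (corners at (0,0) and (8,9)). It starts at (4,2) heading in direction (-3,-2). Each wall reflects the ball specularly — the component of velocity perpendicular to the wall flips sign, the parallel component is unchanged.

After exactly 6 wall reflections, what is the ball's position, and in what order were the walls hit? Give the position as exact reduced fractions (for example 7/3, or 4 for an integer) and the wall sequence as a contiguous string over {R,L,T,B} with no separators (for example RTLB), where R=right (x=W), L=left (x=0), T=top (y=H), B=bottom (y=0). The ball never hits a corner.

Final position: (8,4/3)
Wall sequence: BLRTLR

1. t=1 → B at (1,0); v=(-3,2)
2. t=1/3 → L at (0,2/3); v=(3,2)
3. t=8/3 → R at (8,6); v=(-3,2)
4. t=3/2 → T at (7/2,9); v=(-3,-2)
5. t=7/6 → L at (0,20/3); v=(3,-2)
6. t=8/3 → R at (8,4/3); v=(-3,-2)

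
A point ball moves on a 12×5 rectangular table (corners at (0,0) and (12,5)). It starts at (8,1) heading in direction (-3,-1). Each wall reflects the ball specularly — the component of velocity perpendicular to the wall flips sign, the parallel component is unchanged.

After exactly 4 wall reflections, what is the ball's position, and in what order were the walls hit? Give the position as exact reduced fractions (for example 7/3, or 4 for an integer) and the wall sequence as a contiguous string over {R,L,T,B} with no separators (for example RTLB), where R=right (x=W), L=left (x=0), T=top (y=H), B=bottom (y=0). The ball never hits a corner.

Final position: (12,13/3)
Wall sequence: BLTR

1. t=1 → B at (5,0); v=(-3,1)
2. t=5/3 → L at (0,5/3); v=(3,1)
3. t=10/3 → T at (10,5); v=(3,-1)
4. t=2/3 → R at (12,13/3); v=(-3,-1)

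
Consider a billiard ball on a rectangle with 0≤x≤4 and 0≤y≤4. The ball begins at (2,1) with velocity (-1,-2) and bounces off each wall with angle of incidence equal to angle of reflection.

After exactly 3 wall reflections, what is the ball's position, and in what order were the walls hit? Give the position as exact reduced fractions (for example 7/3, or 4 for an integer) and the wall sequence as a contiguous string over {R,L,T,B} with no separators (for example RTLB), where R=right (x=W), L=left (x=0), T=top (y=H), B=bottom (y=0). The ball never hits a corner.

Final position: (1/2,4)
Wall sequence: BLT

1. t=1/2 → B at (3/2,0); v=(-1,2)
2. t=3/2 → L at (0,3); v=(1,2)
3. t=1/2 → T at (1/2,4); v=(1,-2)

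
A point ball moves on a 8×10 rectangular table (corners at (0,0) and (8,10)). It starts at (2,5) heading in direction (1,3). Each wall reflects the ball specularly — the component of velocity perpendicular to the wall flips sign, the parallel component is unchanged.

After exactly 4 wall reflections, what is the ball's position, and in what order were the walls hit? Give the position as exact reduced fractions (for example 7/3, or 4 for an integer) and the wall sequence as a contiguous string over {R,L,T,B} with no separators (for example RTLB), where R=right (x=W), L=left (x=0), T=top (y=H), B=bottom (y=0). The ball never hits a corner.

Final position: (17/3,10)
Wall sequence: TBRT

1. t=5/3 → T at (11/3,10); v=(1,-3)
2. t=10/3 → B at (7,0); v=(1,3)
3. t=1 → R at (8,3); v=(-1,3)
4. t=7/3 → T at (17/3,10); v=(-1,-3)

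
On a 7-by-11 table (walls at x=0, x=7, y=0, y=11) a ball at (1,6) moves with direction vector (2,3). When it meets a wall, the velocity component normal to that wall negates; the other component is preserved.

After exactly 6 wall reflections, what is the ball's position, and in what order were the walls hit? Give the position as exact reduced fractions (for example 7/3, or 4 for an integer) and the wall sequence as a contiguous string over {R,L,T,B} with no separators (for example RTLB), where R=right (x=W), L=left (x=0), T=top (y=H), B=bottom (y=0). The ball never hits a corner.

Final position: (7,8)
Wall sequence: TRBLTR

1. t=5/3 → T at (13/3,11); v=(2,-3)
2. t=4/3 → R at (7,7); v=(-2,-3)
3. t=7/3 → B at (7/3,0); v=(-2,3)
4. t=7/6 → L at (0,7/2); v=(2,3)
5. t=5/2 → T at (5,11); v=(2,-3)
6. t=1 → R at (7,8); v=(-2,-3)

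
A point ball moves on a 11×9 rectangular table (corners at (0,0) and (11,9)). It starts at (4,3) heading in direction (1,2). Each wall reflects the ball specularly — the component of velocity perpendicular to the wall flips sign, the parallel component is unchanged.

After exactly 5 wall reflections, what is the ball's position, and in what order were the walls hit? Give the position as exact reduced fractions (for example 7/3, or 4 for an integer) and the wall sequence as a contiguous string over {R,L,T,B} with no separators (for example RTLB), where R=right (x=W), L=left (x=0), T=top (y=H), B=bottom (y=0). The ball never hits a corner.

1. t=3 → T at (7,9); v=(1,-2)
2. t=4 → R at (11,1); v=(-1,-2)
3. t=1/2 → B at (21/2,0); v=(-1,2)
4. t=9/2 → T at (6,9); v=(-1,-2)
5. t=9/2 → B at (3/2,0); v=(-1,2)

Final position: (3/2,0)
Wall sequence: TRBTB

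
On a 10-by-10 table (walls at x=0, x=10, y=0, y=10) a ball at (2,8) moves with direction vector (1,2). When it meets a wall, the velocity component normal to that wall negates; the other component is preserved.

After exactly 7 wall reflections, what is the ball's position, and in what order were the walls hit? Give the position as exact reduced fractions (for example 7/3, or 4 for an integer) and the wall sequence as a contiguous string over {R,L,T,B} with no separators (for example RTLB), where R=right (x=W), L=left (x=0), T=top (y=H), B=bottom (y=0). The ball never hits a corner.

1. t=1 → T at (3,10); v=(1,-2)
2. t=5 → B at (8,0); v=(1,2)
3. t=2 → R at (10,4); v=(-1,2)
4. t=3 → T at (7,10); v=(-1,-2)
5. t=5 → B at (2,0); v=(-1,2)
6. t=2 → L at (0,4); v=(1,2)
7. t=3 → T at (3,10); v=(1,-2)

Final position: (3,10)
Wall sequence: TBRTBLT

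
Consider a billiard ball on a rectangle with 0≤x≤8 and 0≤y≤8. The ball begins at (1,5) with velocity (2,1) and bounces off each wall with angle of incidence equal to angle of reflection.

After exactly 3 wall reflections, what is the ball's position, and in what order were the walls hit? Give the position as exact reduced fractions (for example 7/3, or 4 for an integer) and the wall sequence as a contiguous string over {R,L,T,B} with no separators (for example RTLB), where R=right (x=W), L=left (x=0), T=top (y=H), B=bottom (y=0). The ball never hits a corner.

Final position: (0,7/2)
Wall sequence: TRL

1. t=3 → T at (7,8); v=(2,-1)
2. t=1/2 → R at (8,15/2); v=(-2,-1)
3. t=4 → L at (0,7/2); v=(2,-1)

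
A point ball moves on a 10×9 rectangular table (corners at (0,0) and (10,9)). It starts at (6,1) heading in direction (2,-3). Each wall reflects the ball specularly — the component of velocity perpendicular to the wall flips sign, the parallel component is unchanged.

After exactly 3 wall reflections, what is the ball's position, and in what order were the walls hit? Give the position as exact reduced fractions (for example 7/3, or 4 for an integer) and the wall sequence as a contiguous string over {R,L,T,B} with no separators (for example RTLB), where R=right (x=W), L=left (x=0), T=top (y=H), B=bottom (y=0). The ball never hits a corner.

1. t=1/3 → B at (20/3,0); v=(2,3)
2. t=5/3 → R at (10,5); v=(-2,3)
3. t=4/3 → T at (22/3,9); v=(-2,-3)

Final position: (22/3,9)
Wall sequence: BRT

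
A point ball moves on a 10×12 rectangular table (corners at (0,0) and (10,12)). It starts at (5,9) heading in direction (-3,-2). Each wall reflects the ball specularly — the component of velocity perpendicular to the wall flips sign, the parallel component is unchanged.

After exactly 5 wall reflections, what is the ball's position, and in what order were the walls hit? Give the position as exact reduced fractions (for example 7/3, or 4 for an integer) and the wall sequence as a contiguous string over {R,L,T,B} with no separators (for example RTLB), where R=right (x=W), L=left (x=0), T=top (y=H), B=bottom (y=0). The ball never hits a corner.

Final position: (13/2,12)
Wall sequence: LBRLT

1. t=5/3 → L at (0,17/3); v=(3,-2)
2. t=17/6 → B at (17/2,0); v=(3,2)
3. t=1/2 → R at (10,1); v=(-3,2)
4. t=10/3 → L at (0,23/3); v=(3,2)
5. t=13/6 → T at (13/2,12); v=(3,-2)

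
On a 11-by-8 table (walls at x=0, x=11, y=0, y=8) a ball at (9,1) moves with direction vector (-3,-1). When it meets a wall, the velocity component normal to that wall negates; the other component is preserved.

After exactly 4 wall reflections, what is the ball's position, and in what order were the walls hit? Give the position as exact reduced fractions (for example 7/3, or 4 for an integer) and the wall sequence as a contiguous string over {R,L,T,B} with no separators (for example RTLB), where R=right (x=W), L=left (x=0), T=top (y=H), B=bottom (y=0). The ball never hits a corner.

Final position: (4,8)
Wall sequence: BLRT

1. t=1 → B at (6,0); v=(-3,1)
2. t=2 → L at (0,2); v=(3,1)
3. t=11/3 → R at (11,17/3); v=(-3,1)
4. t=7/3 → T at (4,8); v=(-3,-1)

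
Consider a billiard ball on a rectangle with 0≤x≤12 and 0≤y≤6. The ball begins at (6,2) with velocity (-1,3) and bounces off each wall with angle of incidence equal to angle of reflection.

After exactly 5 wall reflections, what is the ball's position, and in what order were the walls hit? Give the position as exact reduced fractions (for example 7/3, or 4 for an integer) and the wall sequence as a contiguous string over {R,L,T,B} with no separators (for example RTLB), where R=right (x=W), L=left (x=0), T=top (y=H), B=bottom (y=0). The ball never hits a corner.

1. t=4/3 → T at (14/3,6); v=(-1,-3)
2. t=2 → B at (8/3,0); v=(-1,3)
3. t=2 → T at (2/3,6); v=(-1,-3)
4. t=2/3 → L at (0,4); v=(1,-3)
5. t=4/3 → B at (4/3,0); v=(1,3)

Final position: (4/3,0)
Wall sequence: TBTLB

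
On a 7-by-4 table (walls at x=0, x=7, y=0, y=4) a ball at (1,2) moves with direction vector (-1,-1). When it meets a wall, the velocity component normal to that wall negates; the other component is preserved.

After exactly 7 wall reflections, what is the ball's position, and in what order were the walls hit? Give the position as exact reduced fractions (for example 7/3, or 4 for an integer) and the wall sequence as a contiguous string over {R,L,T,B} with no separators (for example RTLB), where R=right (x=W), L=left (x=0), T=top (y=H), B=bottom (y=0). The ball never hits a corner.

Final position: (0,3)
Wall sequence: LBTRBTL

1. t=1 → L at (0,1); v=(1,-1)
2. t=1 → B at (1,0); v=(1,1)
3. t=4 → T at (5,4); v=(1,-1)
4. t=2 → R at (7,2); v=(-1,-1)
5. t=2 → B at (5,0); v=(-1,1)
6. t=4 → T at (1,4); v=(-1,-1)
7. t=1 → L at (0,3); v=(1,-1)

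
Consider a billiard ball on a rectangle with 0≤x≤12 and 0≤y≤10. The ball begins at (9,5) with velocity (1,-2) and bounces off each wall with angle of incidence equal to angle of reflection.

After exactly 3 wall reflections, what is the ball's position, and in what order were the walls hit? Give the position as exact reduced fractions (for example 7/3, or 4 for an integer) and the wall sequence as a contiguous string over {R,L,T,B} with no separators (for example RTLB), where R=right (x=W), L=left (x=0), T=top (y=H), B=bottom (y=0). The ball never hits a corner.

1. t=5/2 → B at (23/2,0); v=(1,2)
2. t=1/2 → R at (12,1); v=(-1,2)
3. t=9/2 → T at (15/2,10); v=(-1,-2)

Final position: (15/2,10)
Wall sequence: BRT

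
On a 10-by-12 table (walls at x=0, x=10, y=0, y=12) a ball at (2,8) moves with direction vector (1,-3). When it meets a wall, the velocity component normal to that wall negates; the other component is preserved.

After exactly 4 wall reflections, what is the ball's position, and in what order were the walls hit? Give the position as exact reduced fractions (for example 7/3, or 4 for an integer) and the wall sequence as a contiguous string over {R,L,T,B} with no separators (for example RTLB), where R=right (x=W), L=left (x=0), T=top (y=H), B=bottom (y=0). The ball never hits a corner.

1. t=8/3 → B at (14/3,0); v=(1,3)
2. t=4 → T at (26/3,12); v=(1,-3)
3. t=4/3 → R at (10,8); v=(-1,-3)
4. t=8/3 → B at (22/3,0); v=(-1,3)

Final position: (22/3,0)
Wall sequence: BTRB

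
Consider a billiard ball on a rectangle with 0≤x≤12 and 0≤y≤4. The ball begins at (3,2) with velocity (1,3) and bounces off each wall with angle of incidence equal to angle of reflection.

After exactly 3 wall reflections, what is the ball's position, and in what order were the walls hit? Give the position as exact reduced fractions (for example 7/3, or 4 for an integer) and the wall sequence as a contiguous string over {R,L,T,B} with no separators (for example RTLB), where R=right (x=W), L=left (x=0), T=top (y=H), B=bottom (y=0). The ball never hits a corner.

Final position: (19/3,4)
Wall sequence: TBT

1. t=2/3 → T at (11/3,4); v=(1,-3)
2. t=4/3 → B at (5,0); v=(1,3)
3. t=4/3 → T at (19/3,4); v=(1,-3)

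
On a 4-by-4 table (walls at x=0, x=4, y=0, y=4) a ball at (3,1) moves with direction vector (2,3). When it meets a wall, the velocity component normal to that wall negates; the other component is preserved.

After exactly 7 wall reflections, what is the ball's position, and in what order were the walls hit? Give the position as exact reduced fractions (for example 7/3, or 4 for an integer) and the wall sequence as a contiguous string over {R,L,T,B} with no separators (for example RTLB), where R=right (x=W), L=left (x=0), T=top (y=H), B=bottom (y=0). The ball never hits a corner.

1. t=1/2 → R at (4,5/2); v=(-2,3)
2. t=1/2 → T at (3,4); v=(-2,-3)
3. t=4/3 → B at (1/3,0); v=(-2,3)
4. t=1/6 → L at (0,1/2); v=(2,3)
5. t=7/6 → T at (7/3,4); v=(2,-3)
6. t=5/6 → R at (4,3/2); v=(-2,-3)
7. t=1/2 → B at (3,0); v=(-2,3)

Final position: (3,0)
Wall sequence: RTBLTRB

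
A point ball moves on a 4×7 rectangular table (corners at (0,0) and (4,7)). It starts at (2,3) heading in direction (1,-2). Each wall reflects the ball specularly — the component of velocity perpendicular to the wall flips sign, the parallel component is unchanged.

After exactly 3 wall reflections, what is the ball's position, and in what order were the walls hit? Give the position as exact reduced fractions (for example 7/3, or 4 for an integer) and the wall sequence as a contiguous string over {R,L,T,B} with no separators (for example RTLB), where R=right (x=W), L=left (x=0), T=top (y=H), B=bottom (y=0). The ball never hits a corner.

Final position: (1,7)
Wall sequence: BRT

1. t=3/2 → B at (7/2,0); v=(1,2)
2. t=1/2 → R at (4,1); v=(-1,2)
3. t=3 → T at (1,7); v=(-1,-2)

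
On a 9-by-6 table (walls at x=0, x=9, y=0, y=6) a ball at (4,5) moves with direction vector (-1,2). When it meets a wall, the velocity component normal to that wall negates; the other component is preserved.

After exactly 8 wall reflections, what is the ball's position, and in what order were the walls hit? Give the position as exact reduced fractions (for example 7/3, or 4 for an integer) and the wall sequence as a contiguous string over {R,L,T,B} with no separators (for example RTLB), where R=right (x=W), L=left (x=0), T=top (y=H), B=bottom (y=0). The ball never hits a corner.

1. t=1/2 → T at (7/2,6); v=(-1,-2)
2. t=3 → B at (1/2,0); v=(-1,2)
3. t=1/2 → L at (0,1); v=(1,2)
4. t=5/2 → T at (5/2,6); v=(1,-2)
5. t=3 → B at (11/2,0); v=(1,2)
6. t=3 → T at (17/2,6); v=(1,-2)
7. t=1/2 → R at (9,5); v=(-1,-2)
8. t=5/2 → B at (13/2,0); v=(-1,2)

Final position: (13/2,0)
Wall sequence: TBLTBTRB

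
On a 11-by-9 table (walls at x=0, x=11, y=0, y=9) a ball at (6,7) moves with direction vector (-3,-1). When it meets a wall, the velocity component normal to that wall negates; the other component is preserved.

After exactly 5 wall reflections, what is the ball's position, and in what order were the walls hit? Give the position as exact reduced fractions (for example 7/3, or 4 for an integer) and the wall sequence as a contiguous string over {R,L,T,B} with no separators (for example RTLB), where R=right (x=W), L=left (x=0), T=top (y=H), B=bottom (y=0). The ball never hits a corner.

1. t=2 → L at (0,5); v=(3,-1)
2. t=11/3 → R at (11,4/3); v=(-3,-1)
3. t=4/3 → B at (7,0); v=(-3,1)
4. t=7/3 → L at (0,7/3); v=(3,1)
5. t=11/3 → R at (11,6); v=(-3,1)

Final position: (11,6)
Wall sequence: LRBLR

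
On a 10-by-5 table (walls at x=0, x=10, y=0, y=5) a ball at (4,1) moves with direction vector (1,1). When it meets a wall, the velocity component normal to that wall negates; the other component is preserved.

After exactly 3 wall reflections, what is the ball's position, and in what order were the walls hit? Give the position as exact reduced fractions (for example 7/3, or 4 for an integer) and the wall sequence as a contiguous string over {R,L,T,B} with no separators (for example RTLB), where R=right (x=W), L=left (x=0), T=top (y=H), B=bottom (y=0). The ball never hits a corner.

1. t=4 → T at (8,5); v=(1,-1)
2. t=2 → R at (10,3); v=(-1,-1)
3. t=3 → B at (7,0); v=(-1,1)

Final position: (7,0)
Wall sequence: TRB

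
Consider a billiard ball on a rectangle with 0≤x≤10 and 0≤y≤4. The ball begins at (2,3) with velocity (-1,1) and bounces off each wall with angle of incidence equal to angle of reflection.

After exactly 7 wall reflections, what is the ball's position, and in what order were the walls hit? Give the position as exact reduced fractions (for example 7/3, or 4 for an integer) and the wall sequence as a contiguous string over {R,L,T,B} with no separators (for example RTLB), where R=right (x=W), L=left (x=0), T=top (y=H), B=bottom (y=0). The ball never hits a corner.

Final position: (5,4)
Wall sequence: TLBTRBT

1. t=1 → T at (1,4); v=(-1,-1)
2. t=1 → L at (0,3); v=(1,-1)
3. t=3 → B at (3,0); v=(1,1)
4. t=4 → T at (7,4); v=(1,-1)
5. t=3 → R at (10,1); v=(-1,-1)
6. t=1 → B at (9,0); v=(-1,1)
7. t=4 → T at (5,4); v=(-1,-1)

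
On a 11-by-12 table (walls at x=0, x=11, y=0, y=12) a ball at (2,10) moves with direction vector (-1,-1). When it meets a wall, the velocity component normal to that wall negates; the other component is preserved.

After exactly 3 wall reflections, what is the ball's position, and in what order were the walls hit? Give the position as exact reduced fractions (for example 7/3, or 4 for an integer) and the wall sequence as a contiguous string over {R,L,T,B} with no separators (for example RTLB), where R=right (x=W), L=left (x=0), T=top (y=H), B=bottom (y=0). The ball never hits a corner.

1. t=2 → L at (0,8); v=(1,-1)
2. t=8 → B at (8,0); v=(1,1)
3. t=3 → R at (11,3); v=(-1,1)

Final position: (11,3)
Wall sequence: LBR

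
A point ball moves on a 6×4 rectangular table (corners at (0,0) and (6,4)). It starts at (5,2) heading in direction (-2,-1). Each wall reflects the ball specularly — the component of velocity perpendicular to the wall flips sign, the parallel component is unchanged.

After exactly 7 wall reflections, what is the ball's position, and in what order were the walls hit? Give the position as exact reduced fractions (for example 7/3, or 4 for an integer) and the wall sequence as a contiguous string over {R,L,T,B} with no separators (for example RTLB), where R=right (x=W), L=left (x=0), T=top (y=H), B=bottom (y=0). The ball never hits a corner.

Final position: (6,3/2)
Wall sequence: BLRTLBR

1. t=2 → B at (1,0); v=(-2,1)
2. t=1/2 → L at (0,1/2); v=(2,1)
3. t=3 → R at (6,7/2); v=(-2,1)
4. t=1/2 → T at (5,4); v=(-2,-1)
5. t=5/2 → L at (0,3/2); v=(2,-1)
6. t=3/2 → B at (3,0); v=(2,1)
7. t=3/2 → R at (6,3/2); v=(-2,1)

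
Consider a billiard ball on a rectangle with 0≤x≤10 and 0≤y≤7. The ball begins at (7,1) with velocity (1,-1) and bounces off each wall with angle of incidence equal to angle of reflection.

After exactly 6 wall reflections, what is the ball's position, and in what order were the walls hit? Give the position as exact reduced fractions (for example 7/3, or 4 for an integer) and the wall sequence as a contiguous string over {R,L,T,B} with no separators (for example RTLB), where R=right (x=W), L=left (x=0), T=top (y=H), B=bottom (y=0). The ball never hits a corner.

1. t=1 → B at (8,0); v=(1,1)
2. t=2 → R at (10,2); v=(-1,1)
3. t=5 → T at (5,7); v=(-1,-1)
4. t=5 → L at (0,2); v=(1,-1)
5. t=2 → B at (2,0); v=(1,1)
6. t=7 → T at (9,7); v=(1,-1)

Final position: (9,7)
Wall sequence: BRTLBT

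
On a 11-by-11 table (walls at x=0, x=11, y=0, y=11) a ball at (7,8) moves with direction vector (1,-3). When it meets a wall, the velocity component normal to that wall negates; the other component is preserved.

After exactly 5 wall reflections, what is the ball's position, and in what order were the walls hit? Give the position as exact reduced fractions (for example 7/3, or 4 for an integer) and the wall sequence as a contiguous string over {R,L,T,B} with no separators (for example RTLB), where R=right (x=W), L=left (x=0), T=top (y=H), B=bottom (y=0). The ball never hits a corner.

1. t=8/3 → B at (29/3,0); v=(1,3)
2. t=4/3 → R at (11,4); v=(-1,3)
3. t=7/3 → T at (26/3,11); v=(-1,-3)
4. t=11/3 → B at (5,0); v=(-1,3)
5. t=11/3 → T at (4/3,11); v=(-1,-3)

Final position: (4/3,11)
Wall sequence: BRTBT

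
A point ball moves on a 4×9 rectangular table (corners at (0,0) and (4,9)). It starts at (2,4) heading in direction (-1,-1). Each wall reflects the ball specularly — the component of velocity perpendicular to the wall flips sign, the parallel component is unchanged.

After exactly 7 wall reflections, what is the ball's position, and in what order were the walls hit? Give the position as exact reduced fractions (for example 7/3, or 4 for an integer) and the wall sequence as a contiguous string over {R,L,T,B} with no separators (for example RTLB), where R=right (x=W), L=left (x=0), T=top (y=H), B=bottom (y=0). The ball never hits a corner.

Final position: (0,4)
Wall sequence: LBRLTRL

1. t=2 → L at (0,2); v=(1,-1)
2. t=2 → B at (2,0); v=(1,1)
3. t=2 → R at (4,2); v=(-1,1)
4. t=4 → L at (0,6); v=(1,1)
5. t=3 → T at (3,9); v=(1,-1)
6. t=1 → R at (4,8); v=(-1,-1)
7. t=4 → L at (0,4); v=(1,-1)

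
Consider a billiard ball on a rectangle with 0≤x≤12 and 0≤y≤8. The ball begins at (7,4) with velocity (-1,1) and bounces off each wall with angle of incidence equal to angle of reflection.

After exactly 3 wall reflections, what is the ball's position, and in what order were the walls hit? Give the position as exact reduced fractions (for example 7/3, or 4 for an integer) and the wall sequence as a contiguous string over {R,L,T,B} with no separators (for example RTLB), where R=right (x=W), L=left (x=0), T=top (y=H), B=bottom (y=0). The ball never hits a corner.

Final position: (5,0)
Wall sequence: TLB

1. t=4 → T at (3,8); v=(-1,-1)
2. t=3 → L at (0,5); v=(1,-1)
3. t=5 → B at (5,0); v=(1,1)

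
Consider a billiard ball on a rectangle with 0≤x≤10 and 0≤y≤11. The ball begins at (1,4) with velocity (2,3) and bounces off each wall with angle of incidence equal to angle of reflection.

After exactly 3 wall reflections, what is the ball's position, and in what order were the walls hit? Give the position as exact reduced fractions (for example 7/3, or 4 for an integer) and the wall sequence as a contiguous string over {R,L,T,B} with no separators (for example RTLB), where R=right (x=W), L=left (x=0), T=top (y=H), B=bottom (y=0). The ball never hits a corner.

1. t=7/3 → T at (17/3,11); v=(2,-3)
2. t=13/6 → R at (10,9/2); v=(-2,-3)
3. t=3/2 → B at (7,0); v=(-2,3)

Final position: (7,0)
Wall sequence: TRB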